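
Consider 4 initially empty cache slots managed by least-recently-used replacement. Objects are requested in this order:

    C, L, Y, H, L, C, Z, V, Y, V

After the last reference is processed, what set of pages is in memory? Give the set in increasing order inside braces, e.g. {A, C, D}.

{C, V, Y, Z}

C -> miss, frames {C}
L -> miss, frames {C,L}
Y -> miss, frames {C,L,Y}
H -> miss, frames {C,L,Y,H}
L -> hit
C -> hit
Z -> miss, evict Y, frames {H,L,C,Z}
V -> miss, evict H, frames {L,C,Z,V}
Y -> miss, evict L, frames {C,Z,V,Y}
V -> hit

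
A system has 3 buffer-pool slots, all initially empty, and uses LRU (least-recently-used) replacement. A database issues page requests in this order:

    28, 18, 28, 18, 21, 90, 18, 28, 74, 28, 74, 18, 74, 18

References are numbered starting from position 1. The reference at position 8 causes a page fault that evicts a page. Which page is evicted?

21

pos 1: 28: miss, frames (28)
pos 2: 18: miss, frames (28 18)
pos 3: 28: hit
pos 4: 18: hit
pos 5: 21: miss, frames (28 18 21)
pos 6: 90: miss, evict 28, frames (18 21 90)
pos 7: 18: hit
pos 8: 28: miss, evict 21, frames (90 18 28)
At position 8, page 21 is evicted.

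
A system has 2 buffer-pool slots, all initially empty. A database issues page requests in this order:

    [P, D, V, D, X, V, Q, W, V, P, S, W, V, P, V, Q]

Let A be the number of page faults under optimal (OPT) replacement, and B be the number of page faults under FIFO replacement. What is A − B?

-2

Under OPT: F F F . F . F F . F F . F F . F → 11 faults.
Under FIFO: F F F . F . F F F F F F F F . F → 13 faults.
A − B = 11 − 13 = -2.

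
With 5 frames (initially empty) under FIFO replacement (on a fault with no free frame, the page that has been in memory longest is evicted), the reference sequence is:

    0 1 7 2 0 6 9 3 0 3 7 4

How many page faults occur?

10

0 -> fault, frames [0]
1 -> fault, frames [0, 1]
7 -> fault, frames [0, 1, 7]
2 -> fault, frames [0, 1, 7, 2]
0 -> hit
6 -> fault, frames [0, 1, 7, 2, 6]
9 -> fault, evict 0, frames [1, 7, 2, 6, 9]
3 -> fault, evict 1, frames [7, 2, 6, 9, 3]
0 -> fault, evict 7, frames [2, 6, 9, 3, 0]
3 -> hit
7 -> fault, evict 2, frames [6, 9, 3, 0, 7]
4 -> fault, evict 6, frames [9, 3, 0, 7, 4]
Page faults: 10.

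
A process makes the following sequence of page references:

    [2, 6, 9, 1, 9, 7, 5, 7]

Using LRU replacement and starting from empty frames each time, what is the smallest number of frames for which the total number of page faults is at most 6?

2

f=1: 8 faults
f=2: 6 faults
f=3: 6 faults
f=4: 6 faults
f=5: 6 faults
f=6: 6 faults
Smallest f with faults ≤ 6 is 2.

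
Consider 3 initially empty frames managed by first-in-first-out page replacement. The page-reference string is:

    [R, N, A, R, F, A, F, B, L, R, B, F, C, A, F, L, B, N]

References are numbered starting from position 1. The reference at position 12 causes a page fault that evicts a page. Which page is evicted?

B

pos 1: R -> fault, frames {R}
pos 2: N -> fault, frames {R,N}
pos 3: A -> fault, frames {R,N,A}
pos 4: R -> hit
pos 5: F -> fault, evict R, frames {N,A,F}
pos 6: A -> hit
pos 7: F -> hit
pos 8: B -> fault, evict N, frames {A,F,B}
pos 9: L -> fault, evict A, frames {F,B,L}
pos 10: R -> fault, evict F, frames {B,L,R}
pos 11: B -> hit
pos 12: F -> fault, evict B, frames {L,R,F}
At position 12, page B is evicted.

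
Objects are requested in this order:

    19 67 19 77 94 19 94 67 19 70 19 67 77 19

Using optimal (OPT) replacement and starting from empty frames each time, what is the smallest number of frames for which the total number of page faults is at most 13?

f=1: 14 faults
f=2: 8 faults
f=3: 6 faults
f=4: 5 faults
f=5: 5 faults
Smallest f with faults ≤ 13 is 2.

2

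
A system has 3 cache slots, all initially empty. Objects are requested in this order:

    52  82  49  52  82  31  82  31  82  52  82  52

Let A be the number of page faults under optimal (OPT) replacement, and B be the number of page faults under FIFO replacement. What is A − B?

-2

Under OPT: F F F . . F . . . . . . → 4 faults.
Under FIFO: F F F . . F . . . F F . → 6 faults.
A − B = 4 − 6 = -2.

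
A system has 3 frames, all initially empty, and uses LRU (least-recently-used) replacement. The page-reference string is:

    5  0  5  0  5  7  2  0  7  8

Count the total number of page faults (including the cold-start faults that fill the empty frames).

6

5 → miss, frames {5}
0 → miss, frames {5,0}
5 → hit
0 → hit
5 → hit
7 → miss, frames {0,5,7}
2 → miss, evict 0, frames {5,7,2}
0 → miss, evict 5, frames {7,2,0}
7 → hit
8 → miss, evict 2, frames {0,7,8}
Page faults: 6.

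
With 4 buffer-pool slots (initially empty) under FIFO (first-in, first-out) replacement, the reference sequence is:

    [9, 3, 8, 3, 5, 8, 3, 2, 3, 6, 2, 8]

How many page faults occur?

9 → fault, frames [9]
3 → fault, frames [9, 3]
8 → fault, frames [9, 3, 8]
3 → hit
5 → fault, frames [9, 3, 8, 5]
8 → hit
3 → hit
2 → fault, evict 9, frames [3, 8, 5, 2]
3 → hit
6 → fault, evict 3, frames [8, 5, 2, 6]
2 → hit
8 → hit
Page faults: 6.

6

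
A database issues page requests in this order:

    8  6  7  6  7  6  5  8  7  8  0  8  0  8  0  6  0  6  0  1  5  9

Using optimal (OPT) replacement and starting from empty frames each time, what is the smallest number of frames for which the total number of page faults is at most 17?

2

f=1: 22 faults
f=2: 10 faults
f=3: 8 faults
f=4: 7 faults
f=5: 7 faults
f=6: 7 faults
f=7: 7 faults
Smallest f with faults ≤ 17 is 2.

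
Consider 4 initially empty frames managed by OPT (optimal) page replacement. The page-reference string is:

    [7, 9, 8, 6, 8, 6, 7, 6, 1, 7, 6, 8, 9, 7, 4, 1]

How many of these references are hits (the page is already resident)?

7 → miss, frames {7}
9 → miss, frames {7,9}
8 → miss, frames {7,9,8}
6 → miss, frames {7,9,8,6}
8 → hit
6 → hit
7 → hit
6 → hit
1 → miss, evict 9, frames {7,8,6,1}
7 → hit
6 → hit
8 → hit
9 → miss, evict 6, frames {7,8,1,9}
7 → hit
4 → miss, evict 9, frames {7,8,1,4}
1 → hit
Hits: 9.

9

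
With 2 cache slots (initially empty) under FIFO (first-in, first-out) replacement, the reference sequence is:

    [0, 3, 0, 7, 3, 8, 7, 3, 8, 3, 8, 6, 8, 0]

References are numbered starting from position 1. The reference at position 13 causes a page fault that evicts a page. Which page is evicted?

pos 1: 0 -> fault, frames {0}
pos 2: 3 -> fault, frames {0,3}
pos 3: 0 -> hit
pos 4: 7 -> fault, evict 0, frames {3,7}
pos 5: 3 -> hit
pos 6: 8 -> fault, evict 3, frames {7,8}
pos 7: 7 -> hit
pos 8: 3 -> fault, evict 7, frames {8,3}
pos 9: 8 -> hit
pos 10: 3 -> hit
pos 11: 8 -> hit
pos 12: 6 -> fault, evict 8, frames {3,6}
pos 13: 8 -> fault, evict 3, frames {6,8}
At position 13, page 3 is evicted.

3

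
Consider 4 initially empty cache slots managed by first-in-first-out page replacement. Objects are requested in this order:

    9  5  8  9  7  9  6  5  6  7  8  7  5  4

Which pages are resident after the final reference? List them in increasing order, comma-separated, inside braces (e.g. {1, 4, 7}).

{4, 6, 7, 8}

9 -> fault, frames [9]
5 -> fault, frames [9, 5]
8 -> fault, frames [9, 5, 8]
9 -> hit
7 -> fault, frames [9, 5, 8, 7]
9 -> hit
6 -> fault, evict 9, frames [5, 8, 7, 6]
5 -> hit
6 -> hit
7 -> hit
8 -> hit
7 -> hit
5 -> hit
4 -> fault, evict 5, frames [8, 7, 6, 4]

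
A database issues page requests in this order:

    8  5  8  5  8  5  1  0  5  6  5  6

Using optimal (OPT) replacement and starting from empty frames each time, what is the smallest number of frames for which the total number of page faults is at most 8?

2

f=1: 12 faults
f=2: 5 faults
f=3: 5 faults
f=4: 5 faults
f=5: 5 faults
Smallest f with faults ≤ 8 is 2.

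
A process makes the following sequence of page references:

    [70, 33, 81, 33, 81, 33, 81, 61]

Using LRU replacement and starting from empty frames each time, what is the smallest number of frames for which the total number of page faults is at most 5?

f=1: 8 faults
f=2: 4 faults
f=3: 4 faults
f=4: 4 faults
Smallest f with faults ≤ 5 is 2.

2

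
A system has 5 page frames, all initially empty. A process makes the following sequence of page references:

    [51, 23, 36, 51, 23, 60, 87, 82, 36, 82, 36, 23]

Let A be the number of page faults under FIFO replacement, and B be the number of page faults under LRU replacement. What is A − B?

-1

Under FIFO: F F F . . F F F . . . . → 6 faults.
Under LRU: F F F . . F F F F . . . → 7 faults.
A − B = 6 − 7 = -1.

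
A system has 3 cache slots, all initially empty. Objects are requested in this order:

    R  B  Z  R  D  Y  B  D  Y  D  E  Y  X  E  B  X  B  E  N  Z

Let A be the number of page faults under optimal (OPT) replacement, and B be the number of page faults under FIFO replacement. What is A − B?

Under OPT: F F F . F F . . . . F . F . . . . . F F → 9 faults.
Under FIFO: F F F . F F F . . . F . F . . . . . F F → 10 faults.
A − B = 9 − 10 = -1.

-1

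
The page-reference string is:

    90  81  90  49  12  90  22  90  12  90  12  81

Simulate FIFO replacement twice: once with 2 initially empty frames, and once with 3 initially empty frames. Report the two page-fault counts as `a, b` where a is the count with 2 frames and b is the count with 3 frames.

9, 7

2 frames: F F . F F F F . F F . F → 9 faults.
3 frames: F F . F F F F . . . . F → 7 faults.
7 < 9: adding a frame reduced faults, as is typical.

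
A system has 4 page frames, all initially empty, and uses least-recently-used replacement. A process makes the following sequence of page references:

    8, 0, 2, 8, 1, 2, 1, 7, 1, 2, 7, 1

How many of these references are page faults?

5

8 → fault, frames (8)
0 → fault, frames (8 0)
2 → fault, frames (8 0 2)
8 → hit
1 → fault, frames (0 2 8 1)
2 → hit
1 → hit
7 → fault, evict 0, frames (8 2 1 7)
1 → hit
2 → hit
7 → hit
1 → hit
Page faults: 5.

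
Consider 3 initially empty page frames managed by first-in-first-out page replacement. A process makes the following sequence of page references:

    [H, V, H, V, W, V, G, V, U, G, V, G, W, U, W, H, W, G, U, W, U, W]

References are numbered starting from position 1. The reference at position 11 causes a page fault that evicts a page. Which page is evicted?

W

pos 1: H -> miss, frames (H)
pos 2: V -> miss, frames (H V)
pos 3: H -> hit
pos 4: V -> hit
pos 5: W -> miss, frames (H V W)
pos 6: V -> hit
pos 7: G -> miss, evict H, frames (V W G)
pos 8: V -> hit
pos 9: U -> miss, evict V, frames (W G U)
pos 10: G -> hit
pos 11: V -> miss, evict W, frames (G U V)
At position 11, page W is evicted.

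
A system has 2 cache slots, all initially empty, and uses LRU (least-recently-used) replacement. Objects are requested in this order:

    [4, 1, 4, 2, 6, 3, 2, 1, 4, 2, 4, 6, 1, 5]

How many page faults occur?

12

4: miss, frames {4}
1: miss, frames {4,1}
4: hit
2: miss, evict 1, frames {4,2}
6: miss, evict 4, frames {2,6}
3: miss, evict 2, frames {6,3}
2: miss, evict 6, frames {3,2}
1: miss, evict 3, frames {2,1}
4: miss, evict 2, frames {1,4}
2: miss, evict 1, frames {4,2}
4: hit
6: miss, evict 2, frames {4,6}
1: miss, evict 4, frames {6,1}
5: miss, evict 6, frames {1,5}
Page faults: 12.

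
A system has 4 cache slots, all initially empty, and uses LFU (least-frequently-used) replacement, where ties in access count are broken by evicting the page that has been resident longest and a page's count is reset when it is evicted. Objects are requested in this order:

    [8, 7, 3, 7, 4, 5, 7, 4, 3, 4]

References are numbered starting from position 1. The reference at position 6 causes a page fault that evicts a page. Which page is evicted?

8

pos 1: 8 -> fault, frames (8)
pos 2: 7 -> fault, frames (8 7)
pos 3: 3 -> fault, frames (8 7 3)
pos 4: 7 -> hit
pos 5: 4 -> fault, frames (8 7 3 4)
pos 6: 5 -> fault, evict 8, frames (7 3 4 5)
At position 6, page 8 is evicted.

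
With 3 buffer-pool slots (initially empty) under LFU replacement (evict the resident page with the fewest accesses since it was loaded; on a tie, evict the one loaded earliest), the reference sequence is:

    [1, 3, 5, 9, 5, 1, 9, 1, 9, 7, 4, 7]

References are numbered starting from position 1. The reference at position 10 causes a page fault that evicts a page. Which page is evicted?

5

pos 1: 1 → miss, frames {1}
pos 2: 3 → miss, frames {1,3}
pos 3: 5 → miss, frames {1,3,5}
pos 4: 9 → miss, evict 1, frames {3,5,9}
pos 5: 5 → hit
pos 6: 1 → miss, evict 3, frames {5,9,1}
pos 7: 9 → hit
pos 8: 1 → hit
pos 9: 9 → hit
pos 10: 7 → miss, evict 5, frames {9,1,7}
At position 10, page 5 is evicted.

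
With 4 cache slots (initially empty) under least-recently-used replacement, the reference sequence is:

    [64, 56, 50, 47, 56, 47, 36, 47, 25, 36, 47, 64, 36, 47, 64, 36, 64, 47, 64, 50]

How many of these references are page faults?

64 -> fault, frames [64]
56 -> fault, frames [64, 56]
50 -> fault, frames [64, 56, 50]
47 -> fault, frames [64, 56, 50, 47]
56 -> hit
47 -> hit
36 -> fault, evict 64, frames [50, 56, 47, 36]
47 -> hit
25 -> fault, evict 50, frames [56, 36, 47, 25]
36 -> hit
47 -> hit
64 -> fault, evict 56, frames [25, 36, 47, 64]
36 -> hit
47 -> hit
64 -> hit
36 -> hit
64 -> hit
47 -> hit
64 -> hit
50 -> fault, evict 25, frames [36, 47, 64, 50]
Page faults: 8.

8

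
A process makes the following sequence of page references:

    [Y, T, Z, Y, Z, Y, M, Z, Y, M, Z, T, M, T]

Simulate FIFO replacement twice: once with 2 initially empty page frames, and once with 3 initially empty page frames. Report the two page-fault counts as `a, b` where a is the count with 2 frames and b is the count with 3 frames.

2 frames: F F F F . . F F F F F F F . → 11 faults.
3 frames: F F F . . . F . F . . F . . → 6 faults.
6 < 11: adding a frame reduced faults, as is typical.

11, 6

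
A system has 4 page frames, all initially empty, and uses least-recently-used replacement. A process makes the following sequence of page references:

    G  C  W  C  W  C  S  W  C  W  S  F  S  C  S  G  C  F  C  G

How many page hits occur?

G → miss, frames (G)
C → miss, frames (G C)
W → miss, frames (G C W)
C → hit
W → hit
C → hit
S → miss, frames (G W C S)
W → hit
C → hit
W → hit
S → hit
F → miss, evict G, frames (C W S F)
S → hit
C → hit
S → hit
G → miss, evict W, frames (F C S G)
C → hit
F → hit
C → hit
G → hit
Hits: 14.

14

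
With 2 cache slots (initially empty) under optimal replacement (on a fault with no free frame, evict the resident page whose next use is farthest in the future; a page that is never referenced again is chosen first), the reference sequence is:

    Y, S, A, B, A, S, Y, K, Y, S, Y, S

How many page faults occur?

8

Y: miss, frames {Y}
S: miss, frames {Y,S}
A: miss, evict Y, frames {S,A}
B: miss, evict S, frames {A,B}
A: hit
S: miss, evict B, frames {A,S}
Y: miss, evict A, frames {S,Y}
K: miss, evict S, frames {Y,K}
Y: hit
S: miss, evict K, frames {Y,S}
Y: hit
S: hit
Page faults: 8.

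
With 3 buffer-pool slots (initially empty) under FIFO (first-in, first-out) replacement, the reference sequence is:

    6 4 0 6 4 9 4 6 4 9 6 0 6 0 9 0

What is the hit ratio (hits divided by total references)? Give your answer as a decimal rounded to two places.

6 → fault, frames {6}
4 → fault, frames {6,4}
0 → fault, frames {6,4,0}
6 → hit
4 → hit
9 → fault, evict 6, frames {4,0,9}
4 → hit
6 → fault, evict 4, frames {0,9,6}
4 → fault, evict 0, frames {9,6,4}
9 → hit
6 → hit
0 → fault, evict 9, frames {6,4,0}
6 → hit
0 → hit
9 → fault, evict 6, frames {4,0,9}
0 → hit
Hits: 8 of 16 references → 8/16 = 0.5000.

0.50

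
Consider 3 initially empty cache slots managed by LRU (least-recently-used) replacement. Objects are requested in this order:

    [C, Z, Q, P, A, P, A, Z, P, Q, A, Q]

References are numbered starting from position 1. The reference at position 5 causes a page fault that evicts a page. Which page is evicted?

pos 1: C: miss, frames {C}
pos 2: Z: miss, frames {C,Z}
pos 3: Q: miss, frames {C,Z,Q}
pos 4: P: miss, evict C, frames {Z,Q,P}
pos 5: A: miss, evict Z, frames {Q,P,A}
At position 5, page Z is evicted.

Z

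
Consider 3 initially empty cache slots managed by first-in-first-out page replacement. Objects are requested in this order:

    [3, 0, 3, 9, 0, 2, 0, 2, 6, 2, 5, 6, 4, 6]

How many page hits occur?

3: fault, frames {3}
0: fault, frames {3,0}
3: hit
9: fault, frames {3,0,9}
0: hit
2: fault, evict 3, frames {0,9,2}
0: hit
2: hit
6: fault, evict 0, frames {9,2,6}
2: hit
5: fault, evict 9, frames {2,6,5}
6: hit
4: fault, evict 2, frames {6,5,4}
6: hit
Hits: 7.

7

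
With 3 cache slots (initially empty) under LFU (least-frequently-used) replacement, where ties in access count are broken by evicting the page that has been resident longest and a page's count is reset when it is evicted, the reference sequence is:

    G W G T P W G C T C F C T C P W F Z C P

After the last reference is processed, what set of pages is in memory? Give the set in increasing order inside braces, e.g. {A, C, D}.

G → fault, frames (G)
W → fault, frames (G W)
G → hit
T → fault, frames (G W T)
P → fault, evict W, frames (G T P)
W → fault, evict T, frames (G P W)
G → hit
C → fault, evict P, frames (G W C)
T → fault, evict W, frames (G C T)
C → hit
F → fault, evict T, frames (G C F)
C → hit
T → fault, evict F, frames (G C T)
C → hit
P → fault, evict T, frames (G C P)
W → fault, evict P, frames (G C W)
F → fault, evict W, frames (G C F)
Z → fault, evict F, frames (G C Z)
C → hit
P → fault, evict Z, frames (G C P)

{C, G, P}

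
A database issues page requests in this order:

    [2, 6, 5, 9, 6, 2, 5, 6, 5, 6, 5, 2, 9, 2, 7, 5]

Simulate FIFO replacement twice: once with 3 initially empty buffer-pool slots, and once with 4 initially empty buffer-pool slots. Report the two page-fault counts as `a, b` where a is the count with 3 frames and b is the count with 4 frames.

3 frames: F F F F . F . F F . . . F F F F → 11 faults.
4 frames: F F F F . . . . . . . . . . F . → 5 faults.
5 < 11: adding a frame reduced faults, as is typical.

11, 5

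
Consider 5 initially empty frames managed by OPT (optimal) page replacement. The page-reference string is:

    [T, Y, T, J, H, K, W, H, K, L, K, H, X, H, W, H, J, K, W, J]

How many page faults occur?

T -> miss, frames [T]
Y -> miss, frames [T, Y]
T -> hit
J -> miss, frames [T, Y, J]
H -> miss, frames [T, Y, J, H]
K -> miss, frames [T, Y, J, H, K]
W -> miss, evict Y, frames [T, J, H, K, W]
H -> hit
K -> hit
L -> miss, evict T, frames [J, H, K, W, L]
K -> hit
H -> hit
X -> miss, evict L, frames [J, H, K, W, X]
H -> hit
W -> hit
H -> hit
J -> hit
K -> hit
W -> hit
J -> hit
Page faults: 8.

8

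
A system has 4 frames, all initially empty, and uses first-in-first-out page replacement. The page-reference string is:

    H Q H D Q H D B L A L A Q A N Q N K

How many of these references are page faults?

9

H → fault, frames [H]
Q → fault, frames [H, Q]
H → hit
D → fault, frames [H, Q, D]
Q → hit
H → hit
D → hit
B → fault, frames [H, Q, D, B]
L → fault, evict H, frames [Q, D, B, L]
A → fault, evict Q, frames [D, B, L, A]
L → hit
A → hit
Q → fault, evict D, frames [B, L, A, Q]
A → hit
N → fault, evict B, frames [L, A, Q, N]
Q → hit
N → hit
K → fault, evict L, frames [A, Q, N, K]
Page faults: 9.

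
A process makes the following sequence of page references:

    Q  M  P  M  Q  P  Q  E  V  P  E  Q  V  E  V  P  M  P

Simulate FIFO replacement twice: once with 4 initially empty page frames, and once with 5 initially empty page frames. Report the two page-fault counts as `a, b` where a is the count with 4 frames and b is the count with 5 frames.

8, 5

4 frames: F F F . . . . F F . . F . . . . F F → 8 faults.
5 frames: F F F . . . . F F . . . . . . . . . → 5 faults.
5 < 8: adding a frame reduced faults, as is typical.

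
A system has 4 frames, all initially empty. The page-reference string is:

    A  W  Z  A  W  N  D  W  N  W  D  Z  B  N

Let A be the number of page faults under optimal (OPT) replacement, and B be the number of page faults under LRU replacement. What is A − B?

-2

Under OPT: F F F . . F F . . . . . F . → 6 faults.
Under LRU: F F F . . F F . . . . F F F → 8 faults.
A − B = 6 − 8 = -2.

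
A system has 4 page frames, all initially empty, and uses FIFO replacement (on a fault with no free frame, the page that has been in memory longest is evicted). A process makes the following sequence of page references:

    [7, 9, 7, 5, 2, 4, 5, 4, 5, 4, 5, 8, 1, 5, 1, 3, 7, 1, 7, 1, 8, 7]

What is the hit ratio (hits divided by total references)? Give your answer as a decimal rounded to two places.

7: miss, frames {7}
9: miss, frames {7,9}
7: hit
5: miss, frames {7,9,5}
2: miss, frames {7,9,5,2}
4: miss, evict 7, frames {9,5,2,4}
5: hit
4: hit
5: hit
4: hit
5: hit
8: miss, evict 9, frames {5,2,4,8}
1: miss, evict 5, frames {2,4,8,1}
5: miss, evict 2, frames {4,8,1,5}
1: hit
3: miss, evict 4, frames {8,1,5,3}
7: miss, evict 8, frames {1,5,3,7}
1: hit
7: hit
1: hit
8: miss, evict 1, frames {5,3,7,8}
7: hit
Hits: 11 of 22 references → 11/22 = 0.5000.

0.50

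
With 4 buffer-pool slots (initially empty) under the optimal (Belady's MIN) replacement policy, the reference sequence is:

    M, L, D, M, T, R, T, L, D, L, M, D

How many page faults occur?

6

M → miss, frames (M)
L → miss, frames (M L)
D → miss, frames (M L D)
M → hit
T → miss, frames (M L D T)
R → miss, evict M, frames (L D T R)
T → hit
L → hit
D → hit
L → hit
M → miss, evict R, frames (L D T M)
D → hit
Page faults: 6.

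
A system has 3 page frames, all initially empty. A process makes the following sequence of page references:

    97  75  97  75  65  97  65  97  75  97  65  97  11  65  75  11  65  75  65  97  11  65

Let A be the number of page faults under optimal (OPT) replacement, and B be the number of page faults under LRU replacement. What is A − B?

-2

Under OPT: F F . . F . . . . . . . F . . . . . . F . . → 5 faults.
Under LRU: F F . . F . . . . . . . F . F . . . . F F . → 7 faults.
A − B = 5 − 7 = -2.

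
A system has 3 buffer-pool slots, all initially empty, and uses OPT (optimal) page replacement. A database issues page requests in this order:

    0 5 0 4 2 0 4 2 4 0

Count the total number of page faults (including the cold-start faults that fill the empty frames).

0: miss, frames (0)
5: miss, frames (0 5)
0: hit
4: miss, frames (0 5 4)
2: miss, evict 5, frames (0 4 2)
0: hit
4: hit
2: hit
4: hit
0: hit
Page faults: 4.

4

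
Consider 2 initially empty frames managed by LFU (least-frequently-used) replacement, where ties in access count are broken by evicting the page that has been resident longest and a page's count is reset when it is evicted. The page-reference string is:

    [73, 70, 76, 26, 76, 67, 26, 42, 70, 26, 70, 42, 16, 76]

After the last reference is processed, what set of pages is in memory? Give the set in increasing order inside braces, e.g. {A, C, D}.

{16, 76}

73 -> fault, frames (73)
70 -> fault, frames (73 70)
76 -> fault, evict 73, frames (70 76)
26 -> fault, evict 70, frames (76 26)
76 -> hit
67 -> fault, evict 26, frames (76 67)
26 -> fault, evict 67, frames (76 26)
42 -> fault, evict 26, frames (76 42)
70 -> fault, evict 42, frames (76 70)
26 -> fault, evict 70, frames (76 26)
70 -> fault, evict 26, frames (76 70)
42 -> fault, evict 70, frames (76 42)
16 -> fault, evict 42, frames (76 16)
76 -> hit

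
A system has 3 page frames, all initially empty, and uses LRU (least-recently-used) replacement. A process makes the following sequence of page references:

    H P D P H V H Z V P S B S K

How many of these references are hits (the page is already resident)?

H: miss, frames {H}
P: miss, frames {H,P}
D: miss, frames {H,P,D}
P: hit
H: hit
V: miss, evict D, frames {P,H,V}
H: hit
Z: miss, evict P, frames {V,H,Z}
V: hit
P: miss, evict H, frames {Z,V,P}
S: miss, evict Z, frames {V,P,S}
B: miss, evict V, frames {P,S,B}
S: hit
K: miss, evict P, frames {B,S,K}
Hits: 5.

5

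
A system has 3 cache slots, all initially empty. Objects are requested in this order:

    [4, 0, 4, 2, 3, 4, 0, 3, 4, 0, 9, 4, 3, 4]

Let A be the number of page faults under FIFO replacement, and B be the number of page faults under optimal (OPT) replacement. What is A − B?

4

Under FIFO: F F . F F F F . . . F . F F → 9 faults.
Under OPT: F F . F F . . . . . F . . . → 5 faults.
A − B = 9 − 5 = 4.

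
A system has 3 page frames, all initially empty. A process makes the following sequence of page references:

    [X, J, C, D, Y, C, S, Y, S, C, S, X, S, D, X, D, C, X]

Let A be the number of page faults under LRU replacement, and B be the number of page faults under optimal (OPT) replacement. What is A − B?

1

Under LRU: F F F F F . F . . . . F . F . . F . → 9 faults.
Under OPT: F F F F F . F . . . . F . F . . . . → 8 faults.
A − B = 9 − 8 = 1.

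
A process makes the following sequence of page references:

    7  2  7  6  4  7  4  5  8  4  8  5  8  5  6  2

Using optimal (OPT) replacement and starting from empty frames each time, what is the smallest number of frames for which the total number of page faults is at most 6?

f=1: 16 faults
f=2: 9 faults
f=3: 8 faults
f=4: 7 faults
f=5: 6 faults
f=6: 6 faults
Smallest f with faults ≤ 6 is 5.

5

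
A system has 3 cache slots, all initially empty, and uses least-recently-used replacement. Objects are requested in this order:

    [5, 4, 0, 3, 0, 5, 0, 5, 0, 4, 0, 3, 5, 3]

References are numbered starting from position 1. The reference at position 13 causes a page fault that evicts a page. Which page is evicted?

4

pos 1: 5: fault, frames [5]
pos 2: 4: fault, frames [5, 4]
pos 3: 0: fault, frames [5, 4, 0]
pos 4: 3: fault, evict 5, frames [4, 0, 3]
pos 5: 0: hit
pos 6: 5: fault, evict 4, frames [3, 0, 5]
pos 7: 0: hit
pos 8: 5: hit
pos 9: 0: hit
pos 10: 4: fault, evict 3, frames [5, 0, 4]
pos 11: 0: hit
pos 12: 3: fault, evict 5, frames [4, 0, 3]
pos 13: 5: fault, evict 4, frames [0, 3, 5]
At position 13, page 4 is evicted.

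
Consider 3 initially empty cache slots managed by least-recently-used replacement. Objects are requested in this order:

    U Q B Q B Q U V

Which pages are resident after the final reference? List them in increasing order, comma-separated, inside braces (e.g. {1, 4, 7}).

{Q, U, V}

U: fault, frames (U)
Q: fault, frames (U Q)
B: fault, frames (U Q B)
Q: hit
B: hit
Q: hit
U: hit
V: fault, evict B, frames (Q U V)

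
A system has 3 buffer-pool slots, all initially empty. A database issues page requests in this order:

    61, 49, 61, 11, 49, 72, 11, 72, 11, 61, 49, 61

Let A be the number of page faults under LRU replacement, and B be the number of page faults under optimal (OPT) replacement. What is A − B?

Under LRU: F F . F . F . . . F F . → 6 faults.
Under OPT: F F . F . F . . . . F . → 5 faults.
A − B = 6 − 5 = 1.

1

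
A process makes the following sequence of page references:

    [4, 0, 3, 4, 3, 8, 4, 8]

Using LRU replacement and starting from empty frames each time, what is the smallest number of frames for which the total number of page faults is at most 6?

2

f=1: 8 faults
f=2: 6 faults
f=3: 4 faults
f=4: 4 faults
Smallest f with faults ≤ 6 is 2.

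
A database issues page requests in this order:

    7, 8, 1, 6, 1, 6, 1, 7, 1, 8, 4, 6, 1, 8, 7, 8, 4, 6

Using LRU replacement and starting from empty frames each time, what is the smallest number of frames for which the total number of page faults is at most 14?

f=1: 18 faults
f=2: 13 faults
f=3: 13 faults
f=4: 9 faults
f=5: 5 faults
Smallest f with faults ≤ 14 is 2.

2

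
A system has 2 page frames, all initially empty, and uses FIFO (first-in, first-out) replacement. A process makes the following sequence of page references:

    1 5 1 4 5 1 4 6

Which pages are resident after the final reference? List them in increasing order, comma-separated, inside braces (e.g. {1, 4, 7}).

1: miss, frames (1)
5: miss, frames (1 5)
1: hit
4: miss, evict 1, frames (5 4)
5: hit
1: miss, evict 5, frames (4 1)
4: hit
6: miss, evict 4, frames (1 6)

{1, 6}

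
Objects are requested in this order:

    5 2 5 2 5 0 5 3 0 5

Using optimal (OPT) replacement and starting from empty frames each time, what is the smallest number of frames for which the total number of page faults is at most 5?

2

f=1: 10 faults
f=2: 5 faults
f=3: 4 faults
f=4: 4 faults
Smallest f with faults ≤ 5 is 2.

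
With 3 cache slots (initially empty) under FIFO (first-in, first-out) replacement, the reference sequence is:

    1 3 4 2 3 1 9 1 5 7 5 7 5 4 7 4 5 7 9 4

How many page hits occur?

1 -> fault, frames {1}
3 -> fault, frames {1,3}
4 -> fault, frames {1,3,4}
2 -> fault, evict 1, frames {3,4,2}
3 -> hit
1 -> fault, evict 3, frames {4,2,1}
9 -> fault, evict 4, frames {2,1,9}
1 -> hit
5 -> fault, evict 2, frames {1,9,5}
7 -> fault, evict 1, frames {9,5,7}
5 -> hit
7 -> hit
5 -> hit
4 -> fault, evict 9, frames {5,7,4}
7 -> hit
4 -> hit
5 -> hit
7 -> hit
9 -> fault, evict 5, frames {7,4,9}
4 -> hit
Hits: 10.

10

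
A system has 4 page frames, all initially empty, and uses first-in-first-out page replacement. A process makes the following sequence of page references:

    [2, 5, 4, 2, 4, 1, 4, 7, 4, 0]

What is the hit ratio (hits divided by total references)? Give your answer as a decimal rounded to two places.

2 -> fault, frames (2)
5 -> fault, frames (2 5)
4 -> fault, frames (2 5 4)
2 -> hit
4 -> hit
1 -> fault, frames (2 5 4 1)
4 -> hit
7 -> fault, evict 2, frames (5 4 1 7)
4 -> hit
0 -> fault, evict 5, frames (4 1 7 0)
Hits: 4 of 10 references → 4/10 = 0.4000.

0.40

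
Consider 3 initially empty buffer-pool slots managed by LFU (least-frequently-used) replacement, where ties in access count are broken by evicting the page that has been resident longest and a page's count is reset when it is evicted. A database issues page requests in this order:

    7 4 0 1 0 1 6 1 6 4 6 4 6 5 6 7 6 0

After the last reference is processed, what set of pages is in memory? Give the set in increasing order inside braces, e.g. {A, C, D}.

{0, 1, 6}

7 → fault, frames [7]
4 → fault, frames [7, 4]
0 → fault, frames [7, 4, 0]
1 → fault, evict 7, frames [4, 0, 1]
0 → hit
1 → hit
6 → fault, evict 4, frames [0, 1, 6]
1 → hit
6 → hit
4 → fault, evict 0, frames [1, 6, 4]
6 → hit
4 → hit
6 → hit
5 → fault, evict 4, frames [1, 6, 5]
6 → hit
7 → fault, evict 5, frames [1, 6, 7]
6 → hit
0 → fault, evict 7, frames [1, 6, 0]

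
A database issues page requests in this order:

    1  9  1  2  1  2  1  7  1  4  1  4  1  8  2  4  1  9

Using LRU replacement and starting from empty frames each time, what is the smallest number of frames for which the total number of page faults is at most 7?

f=1: 18 faults
f=2: 10 faults
f=3: 10 faults
f=4: 8 faults
f=5: 7 faults
f=6: 6 faults
Smallest f with faults ≤ 7 is 5.

5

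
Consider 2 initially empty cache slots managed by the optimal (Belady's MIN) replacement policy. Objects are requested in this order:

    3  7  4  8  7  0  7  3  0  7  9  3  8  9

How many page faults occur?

3: fault, frames {3}
7: fault, frames {3,7}
4: fault, evict 3, frames {7,4}
8: fault, evict 4, frames {7,8}
7: hit
0: fault, evict 8, frames {7,0}
7: hit
3: fault, evict 7, frames {0,3}
0: hit
7: fault, evict 0, frames {3,7}
9: fault, evict 7, frames {3,9}
3: hit
8: fault, evict 3, frames {9,8}
9: hit
Page faults: 9.

9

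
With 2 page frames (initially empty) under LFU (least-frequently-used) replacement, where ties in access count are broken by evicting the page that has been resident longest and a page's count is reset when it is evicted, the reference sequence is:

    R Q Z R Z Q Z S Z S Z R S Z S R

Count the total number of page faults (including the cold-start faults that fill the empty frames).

R → fault, frames [R]
Q → fault, frames [R, Q]
Z → fault, evict R, frames [Q, Z]
R → fault, evict Q, frames [Z, R]
Z → hit
Q → fault, evict R, frames [Z, Q]
Z → hit
S → fault, evict Q, frames [Z, S]
Z → hit
S → hit
Z → hit
R → fault, evict S, frames [Z, R]
S → fault, evict R, frames [Z, S]
Z → hit
S → hit
R → fault, evict S, frames [Z, R]
Page faults: 9.

9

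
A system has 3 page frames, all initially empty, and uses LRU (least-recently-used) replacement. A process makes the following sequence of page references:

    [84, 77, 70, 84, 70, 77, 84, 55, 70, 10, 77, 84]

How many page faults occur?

8

84 → miss, frames (84)
77 → miss, frames (84 77)
70 → miss, frames (84 77 70)
84 → hit
70 → hit
77 → hit
84 → hit
55 → miss, evict 70, frames (77 84 55)
70 → miss, evict 77, frames (84 55 70)
10 → miss, evict 84, frames (55 70 10)
77 → miss, evict 55, frames (70 10 77)
84 → miss, evict 70, frames (10 77 84)
Page faults: 8.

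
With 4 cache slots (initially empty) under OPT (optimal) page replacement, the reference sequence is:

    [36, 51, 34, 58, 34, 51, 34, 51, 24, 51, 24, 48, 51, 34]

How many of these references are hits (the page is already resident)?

8

36 -> miss, frames (36)
51 -> miss, frames (36 51)
34 -> miss, frames (36 51 34)
58 -> miss, frames (36 51 34 58)
34 -> hit
51 -> hit
34 -> hit
51 -> hit
24 -> miss, evict 58, frames (36 51 34 24)
51 -> hit
24 -> hit
48 -> miss, evict 24, frames (36 51 34 48)
51 -> hit
34 -> hit
Hits: 8.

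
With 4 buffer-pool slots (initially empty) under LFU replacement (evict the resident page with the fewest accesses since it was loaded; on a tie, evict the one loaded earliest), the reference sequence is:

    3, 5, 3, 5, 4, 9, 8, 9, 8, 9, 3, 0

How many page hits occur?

3 → miss, frames [3]
5 → miss, frames [3, 5]
3 → hit
5 → hit
4 → miss, frames [3, 5, 4]
9 → miss, frames [3, 5, 4, 9]
8 → miss, evict 4, frames [3, 5, 9, 8]
9 → hit
8 → hit
9 → hit
3 → hit
0 → miss, evict 5, frames [3, 9, 8, 0]
Hits: 6.

6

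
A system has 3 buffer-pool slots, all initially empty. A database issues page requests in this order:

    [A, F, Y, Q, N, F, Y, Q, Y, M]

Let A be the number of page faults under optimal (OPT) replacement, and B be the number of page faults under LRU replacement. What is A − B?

Under OPT: F F F F F . . F . F → 7 faults.
Under LRU: F F F F F F F F . F → 9 faults.
A − B = 7 − 9 = -2.

-2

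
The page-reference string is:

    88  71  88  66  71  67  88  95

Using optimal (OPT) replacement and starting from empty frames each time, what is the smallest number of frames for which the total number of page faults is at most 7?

f=1: 8 faults
f=2: 6 faults
f=3: 5 faults
f=4: 5 faults
f=5: 5 faults
Smallest f with faults ≤ 7 is 2.

2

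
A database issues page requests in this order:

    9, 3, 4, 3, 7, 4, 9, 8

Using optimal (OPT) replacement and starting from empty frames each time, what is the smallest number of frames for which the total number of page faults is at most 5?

3

f=1: 8 faults
f=2: 6 faults
f=3: 5 faults
f=4: 5 faults
f=5: 5 faults
Smallest f with faults ≤ 5 is 3.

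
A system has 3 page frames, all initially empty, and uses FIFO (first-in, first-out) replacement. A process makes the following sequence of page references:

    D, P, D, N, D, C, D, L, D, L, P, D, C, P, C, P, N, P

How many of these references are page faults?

D: miss, frames {D}
P: miss, frames {D,P}
D: hit
N: miss, frames {D,P,N}
D: hit
C: miss, evict D, frames {P,N,C}
D: miss, evict P, frames {N,C,D}
L: miss, evict N, frames {C,D,L}
D: hit
L: hit
P: miss, evict C, frames {D,L,P}
D: hit
C: miss, evict D, frames {L,P,C}
P: hit
C: hit
P: hit
N: miss, evict L, frames {P,C,N}
P: hit
Page faults: 9.

9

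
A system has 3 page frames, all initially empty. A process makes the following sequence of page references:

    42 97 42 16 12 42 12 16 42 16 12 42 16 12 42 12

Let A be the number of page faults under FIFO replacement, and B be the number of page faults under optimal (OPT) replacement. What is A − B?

1

Under FIFO: F F . F F F . . . . . . . . . . → 5 faults.
Under OPT: F F . F F . . . . . . . . . . . → 4 faults.
A − B = 5 − 4 = 1.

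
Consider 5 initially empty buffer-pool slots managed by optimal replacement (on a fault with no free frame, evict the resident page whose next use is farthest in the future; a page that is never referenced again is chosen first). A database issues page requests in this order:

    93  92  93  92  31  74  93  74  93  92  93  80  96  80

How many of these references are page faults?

6

93: fault, frames (93)
92: fault, frames (93 92)
93: hit
92: hit
31: fault, frames (93 92 31)
74: fault, frames (93 92 31 74)
93: hit
74: hit
93: hit
92: hit
93: hit
80: fault, frames (93 92 31 74 80)
96: fault, evict 74, frames (93 92 31 80 96)
80: hit
Page faults: 6.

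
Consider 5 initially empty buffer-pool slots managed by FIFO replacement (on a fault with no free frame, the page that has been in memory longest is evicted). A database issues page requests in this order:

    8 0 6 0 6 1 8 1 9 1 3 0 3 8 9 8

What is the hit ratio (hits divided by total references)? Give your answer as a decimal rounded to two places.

0.56

8 → fault, frames (8)
0 → fault, frames (8 0)
6 → fault, frames (8 0 6)
0 → hit
6 → hit
1 → fault, frames (8 0 6 1)
8 → hit
1 → hit
9 → fault, frames (8 0 6 1 9)
1 → hit
3 → fault, evict 8, frames (0 6 1 9 3)
0 → hit
3 → hit
8 → fault, evict 0, frames (6 1 9 3 8)
9 → hit
8 → hit
Hits: 9 of 16 references → 9/16 = 0.5625.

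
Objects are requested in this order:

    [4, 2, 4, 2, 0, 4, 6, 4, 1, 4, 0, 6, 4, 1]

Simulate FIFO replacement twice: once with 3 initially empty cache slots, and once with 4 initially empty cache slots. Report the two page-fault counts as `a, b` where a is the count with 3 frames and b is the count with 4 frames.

3 frames: F F . . F . F F F . F F F F → 10 faults.
4 frames: F F . . F . F . F F . . . . → 6 faults.
6 < 10: adding a frame reduced faults, as is typical.

10, 6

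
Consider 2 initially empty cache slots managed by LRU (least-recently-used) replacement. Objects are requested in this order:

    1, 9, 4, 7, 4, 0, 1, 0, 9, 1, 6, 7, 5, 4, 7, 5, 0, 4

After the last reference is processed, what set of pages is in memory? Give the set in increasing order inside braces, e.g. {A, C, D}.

1: fault, frames {1}
9: fault, frames {1,9}
4: fault, evict 1, frames {9,4}
7: fault, evict 9, frames {4,7}
4: hit
0: fault, evict 7, frames {4,0}
1: fault, evict 4, frames {0,1}
0: hit
9: fault, evict 1, frames {0,9}
1: fault, evict 0, frames {9,1}
6: fault, evict 9, frames {1,6}
7: fault, evict 1, frames {6,7}
5: fault, evict 6, frames {7,5}
4: fault, evict 7, frames {5,4}
7: fault, evict 5, frames {4,7}
5: fault, evict 4, frames {7,5}
0: fault, evict 7, frames {5,0}
4: fault, evict 5, frames {0,4}

{0, 4}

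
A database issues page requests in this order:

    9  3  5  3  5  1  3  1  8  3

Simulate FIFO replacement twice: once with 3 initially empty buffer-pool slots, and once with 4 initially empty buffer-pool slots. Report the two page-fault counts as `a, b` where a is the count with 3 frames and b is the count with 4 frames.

3 frames: F F F . . F . . F F → 6 faults.
4 frames: F F F . . F . . F . → 5 faults.
5 < 6: adding a frame reduced faults, as is typical.

6, 5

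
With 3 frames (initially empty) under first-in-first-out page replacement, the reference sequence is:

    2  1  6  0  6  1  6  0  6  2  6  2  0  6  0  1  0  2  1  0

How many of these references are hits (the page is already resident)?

2: fault, frames {2}
1: fault, frames {2,1}
6: fault, frames {2,1,6}
0: fault, evict 2, frames {1,6,0}
6: hit
1: hit
6: hit
0: hit
6: hit
2: fault, evict 1, frames {6,0,2}
6: hit
2: hit
0: hit
6: hit
0: hit
1: fault, evict 6, frames {0,2,1}
0: hit
2: hit
1: hit
0: hit
Hits: 14.

14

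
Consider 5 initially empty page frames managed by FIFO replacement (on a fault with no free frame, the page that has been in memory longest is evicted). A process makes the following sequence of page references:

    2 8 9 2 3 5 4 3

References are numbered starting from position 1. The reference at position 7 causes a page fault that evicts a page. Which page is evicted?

pos 1: 2 → fault, frames (2)
pos 2: 8 → fault, frames (2 8)
pos 3: 9 → fault, frames (2 8 9)
pos 4: 2 → hit
pos 5: 3 → fault, frames (2 8 9 3)
pos 6: 5 → fault, frames (2 8 9 3 5)
pos 7: 4 → fault, evict 2, frames (8 9 3 5 4)
At position 7, page 2 is evicted.

2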